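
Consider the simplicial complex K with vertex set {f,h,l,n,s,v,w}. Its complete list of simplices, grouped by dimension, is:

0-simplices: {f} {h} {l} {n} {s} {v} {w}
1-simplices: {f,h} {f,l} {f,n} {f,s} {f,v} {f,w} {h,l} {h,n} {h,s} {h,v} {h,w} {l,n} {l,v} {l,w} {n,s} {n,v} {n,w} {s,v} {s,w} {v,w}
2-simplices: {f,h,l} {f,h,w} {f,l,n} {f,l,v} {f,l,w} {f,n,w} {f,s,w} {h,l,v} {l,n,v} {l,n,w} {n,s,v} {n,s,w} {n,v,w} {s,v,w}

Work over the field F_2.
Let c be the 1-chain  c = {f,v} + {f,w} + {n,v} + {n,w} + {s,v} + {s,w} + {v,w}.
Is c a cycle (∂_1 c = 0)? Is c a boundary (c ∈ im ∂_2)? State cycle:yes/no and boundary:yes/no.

n_0=7 n_1=20 n_2=14  [Z2]
∂1: piv[fh,fl,fn,fs,fv,fw] rk=6  ker:hl,hn,hs,hv,hw,ln,lv,lw,ns,nv,nw,sv,sw,vw
∂2: piv[fhl,fhw,fln,flv,flw,fnw,fsw,hlv,lnv,nsv,nsw,nvw] rk=12  ker:lnw,svw
∂1c = 0
c vs im∂2: reduces to 0 ⇒ boundary

cycle:yes boundary:yes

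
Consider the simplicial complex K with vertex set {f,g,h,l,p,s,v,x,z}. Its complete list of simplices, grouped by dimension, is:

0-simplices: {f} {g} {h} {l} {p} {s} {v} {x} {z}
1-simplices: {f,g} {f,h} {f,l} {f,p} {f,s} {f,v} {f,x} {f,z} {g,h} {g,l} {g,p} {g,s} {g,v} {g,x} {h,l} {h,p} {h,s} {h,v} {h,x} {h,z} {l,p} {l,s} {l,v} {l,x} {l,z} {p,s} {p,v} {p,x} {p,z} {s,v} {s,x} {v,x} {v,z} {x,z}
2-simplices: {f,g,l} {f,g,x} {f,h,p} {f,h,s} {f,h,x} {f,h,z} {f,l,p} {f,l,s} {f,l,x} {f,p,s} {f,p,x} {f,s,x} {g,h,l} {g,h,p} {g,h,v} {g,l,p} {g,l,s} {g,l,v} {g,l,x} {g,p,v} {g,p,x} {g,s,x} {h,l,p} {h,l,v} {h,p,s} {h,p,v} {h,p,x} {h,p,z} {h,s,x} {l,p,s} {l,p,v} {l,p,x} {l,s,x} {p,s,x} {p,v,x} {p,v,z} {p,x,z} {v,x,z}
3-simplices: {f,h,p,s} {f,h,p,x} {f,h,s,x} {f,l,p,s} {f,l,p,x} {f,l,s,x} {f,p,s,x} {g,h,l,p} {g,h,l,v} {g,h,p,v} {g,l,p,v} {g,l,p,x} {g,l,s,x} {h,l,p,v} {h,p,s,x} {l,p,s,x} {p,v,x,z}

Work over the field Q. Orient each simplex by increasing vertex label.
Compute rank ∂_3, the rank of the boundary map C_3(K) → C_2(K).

n_0=9 n_1=34 n_2=38 n_3=17  [Q]
∂1: piv[fg,fh,fl,fp,fs,fv,fx,fz] rk=8  ker:gh,gl,gp,gs,gv,gx,hl,hp,hs,hv,hx,hz,lp,ls,lv,lx,lz,ps,pv,px,pz,sv,sx,vx,vz,xz
∂2: piv[fgl,fgx,fhp,fhs,fhx,fhz,flp,fls,flx,fps,fpx,fsx,ghl,ghp,ghv,glp,gls,glv,gpv,hpz,pvx,pvz,pxz] rk=23  ker:glx,gpx,gsx,hlp,hlv,hps,hpv,hpx,hsx,lps,lpv,lpx,lsx,psx,vxz
∂3: piv[fhps,fhpx,fhsx,flps,flpx,flsx,fpsx,ghlp,ghlv,ghpv,glpv,glpx,glsx,pvxz] rk=14  ker:hlpv,hpsx,lpsx
rk∂_3=14

rank∂_3=14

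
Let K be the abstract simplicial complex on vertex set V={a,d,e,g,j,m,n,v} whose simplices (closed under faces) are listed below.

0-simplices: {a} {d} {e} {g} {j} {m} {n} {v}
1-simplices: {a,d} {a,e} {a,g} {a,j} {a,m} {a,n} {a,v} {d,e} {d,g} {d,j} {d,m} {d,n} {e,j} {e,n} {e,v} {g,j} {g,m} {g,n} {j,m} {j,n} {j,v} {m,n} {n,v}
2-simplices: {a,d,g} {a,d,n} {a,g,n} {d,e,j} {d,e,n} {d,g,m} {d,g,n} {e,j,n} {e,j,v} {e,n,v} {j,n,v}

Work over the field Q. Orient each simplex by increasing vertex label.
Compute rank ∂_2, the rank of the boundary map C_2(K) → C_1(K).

n_0=8 n_1=23 n_2=11  [Q]
∂1: piv[ad,ae,ag,aj,am,an,av] rk=7  ker:de,dg,dj,dm,dn,ej,en,ev,gj,gm,gn,jm,jn,jv,mn,nv
∂2: piv[adg,adn,agn,dej,den,dgm,ejn,ejv,env] rk=9  ker:dgn,jnv
rk∂_2=9

rank∂_2=9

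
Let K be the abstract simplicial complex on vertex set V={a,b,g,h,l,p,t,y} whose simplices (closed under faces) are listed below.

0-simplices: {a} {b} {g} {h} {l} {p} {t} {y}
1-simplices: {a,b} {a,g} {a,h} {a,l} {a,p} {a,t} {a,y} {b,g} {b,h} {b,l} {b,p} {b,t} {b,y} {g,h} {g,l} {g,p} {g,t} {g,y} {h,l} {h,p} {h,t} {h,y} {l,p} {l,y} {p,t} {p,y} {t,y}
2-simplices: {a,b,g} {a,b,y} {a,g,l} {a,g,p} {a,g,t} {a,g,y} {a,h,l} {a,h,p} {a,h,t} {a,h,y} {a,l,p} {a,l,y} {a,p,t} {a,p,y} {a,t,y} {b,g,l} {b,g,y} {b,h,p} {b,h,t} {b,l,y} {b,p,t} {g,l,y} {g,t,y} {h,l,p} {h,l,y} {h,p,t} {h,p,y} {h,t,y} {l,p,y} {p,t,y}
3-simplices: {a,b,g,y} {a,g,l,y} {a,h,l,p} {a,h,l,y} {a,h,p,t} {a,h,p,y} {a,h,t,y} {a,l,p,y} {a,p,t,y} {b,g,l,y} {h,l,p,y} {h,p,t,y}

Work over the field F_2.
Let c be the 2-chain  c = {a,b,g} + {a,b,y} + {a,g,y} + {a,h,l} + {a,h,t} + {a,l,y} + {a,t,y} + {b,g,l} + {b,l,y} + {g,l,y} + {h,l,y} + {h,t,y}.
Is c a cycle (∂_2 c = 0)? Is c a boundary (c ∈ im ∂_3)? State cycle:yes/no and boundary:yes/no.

cycle:yes boundary:yes

n_0=8 n_1=27 n_2=30 n_3=12  [Z2]
∂1: piv[ab,ag,ah,al,ap,at,ay] rk=7  ker:bg,bh,bl,bp,bt,by,gh,gl,gp,gt,gy,hl,hp,ht,hy,lp,ly,pt,py,ty
∂2: piv[abg,aby,agl,agp,agt,agy,ahl,ahp,aht,ahy,alp,aly,apt,apy,aty,bgl,bhp,bht] rk=18  ker:bgy,bly,bpt,gly,gty,hlp,hly,hpt,hpy,hty,lpy,pty
∂3: piv[abgy,agly,ahlp,ahly,ahpt,ahpy,ahty,alpy,apty,bgly] rk=10  ker:hlpy,hpty
∂2c = 0
c vs im∂3: reduces to 0 ⇒ boundary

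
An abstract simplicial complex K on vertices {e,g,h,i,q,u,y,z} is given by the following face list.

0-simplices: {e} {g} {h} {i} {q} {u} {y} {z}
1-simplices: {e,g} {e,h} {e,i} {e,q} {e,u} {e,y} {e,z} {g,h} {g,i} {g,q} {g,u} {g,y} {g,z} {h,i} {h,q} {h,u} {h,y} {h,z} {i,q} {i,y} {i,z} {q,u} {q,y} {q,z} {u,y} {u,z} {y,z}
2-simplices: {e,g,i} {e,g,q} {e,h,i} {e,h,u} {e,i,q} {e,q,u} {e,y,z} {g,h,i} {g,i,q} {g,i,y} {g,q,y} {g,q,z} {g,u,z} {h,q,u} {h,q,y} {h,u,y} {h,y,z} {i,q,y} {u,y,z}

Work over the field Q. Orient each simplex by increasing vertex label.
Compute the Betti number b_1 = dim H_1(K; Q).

b_1=3

n_0=8 n_1=27 n_2=19  [Q]
∂1: piv[eg,eh,ei,eq,eu,ey,ez] rk=7  ker:gh,gi,gq,gu,gy,gz,hi,hq,hu,hy,hz,iq,iy,iz,qu,qy,qz,uy,uz,yz
∂2: piv[egi,egq,ehi,ehu,eiq,equ,eyz,ghi,giy,gqy,gqz,guz,hqu,hqy,huy,hyz,uyz] rk=17  ker:giq,iqy
b_1=(27−7)−17=3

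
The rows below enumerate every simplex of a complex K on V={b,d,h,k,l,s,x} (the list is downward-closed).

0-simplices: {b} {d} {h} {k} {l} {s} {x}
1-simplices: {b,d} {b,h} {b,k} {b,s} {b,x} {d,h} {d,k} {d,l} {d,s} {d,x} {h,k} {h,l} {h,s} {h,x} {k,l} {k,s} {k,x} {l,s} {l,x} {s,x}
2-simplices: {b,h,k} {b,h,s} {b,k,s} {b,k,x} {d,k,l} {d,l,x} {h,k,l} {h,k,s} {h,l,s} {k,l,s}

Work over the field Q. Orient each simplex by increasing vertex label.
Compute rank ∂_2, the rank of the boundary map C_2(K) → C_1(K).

rank∂_2=8

n_0=7 n_1=20 n_2=10  [Q]
∂1: piv[bd,bh,bk,bs,bx,dl] rk=6  ker:dh,dk,ds,dx,hk,hl,hs,hx,kl,ks,kx,ls,lx,sx
∂2: piv[bhk,bhs,bks,bkx,dkl,dlx,hkl,hls] rk=8  ker:hks,kls
rk∂_2=8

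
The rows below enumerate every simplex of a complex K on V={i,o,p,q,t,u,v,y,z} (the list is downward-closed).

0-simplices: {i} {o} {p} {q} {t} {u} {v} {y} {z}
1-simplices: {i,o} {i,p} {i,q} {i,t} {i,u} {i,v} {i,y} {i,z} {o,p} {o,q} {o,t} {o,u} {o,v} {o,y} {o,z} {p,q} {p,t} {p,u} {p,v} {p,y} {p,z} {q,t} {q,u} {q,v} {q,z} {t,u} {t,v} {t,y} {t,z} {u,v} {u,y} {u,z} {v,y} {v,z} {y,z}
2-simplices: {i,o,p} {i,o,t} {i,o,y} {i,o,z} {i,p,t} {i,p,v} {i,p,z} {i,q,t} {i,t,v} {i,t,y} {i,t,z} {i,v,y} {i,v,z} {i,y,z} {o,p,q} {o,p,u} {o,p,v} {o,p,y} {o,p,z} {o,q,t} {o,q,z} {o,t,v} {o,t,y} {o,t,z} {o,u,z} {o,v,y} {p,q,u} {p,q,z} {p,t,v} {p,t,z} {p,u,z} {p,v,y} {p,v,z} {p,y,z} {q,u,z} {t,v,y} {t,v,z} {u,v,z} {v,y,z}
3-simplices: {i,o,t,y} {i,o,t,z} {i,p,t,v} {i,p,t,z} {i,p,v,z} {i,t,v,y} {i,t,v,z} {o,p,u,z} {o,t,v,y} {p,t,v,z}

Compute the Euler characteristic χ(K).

χ(K)=3

n_0=9 n_1=35 n_2=39 n_3=10
χ=+9−35+39−10=3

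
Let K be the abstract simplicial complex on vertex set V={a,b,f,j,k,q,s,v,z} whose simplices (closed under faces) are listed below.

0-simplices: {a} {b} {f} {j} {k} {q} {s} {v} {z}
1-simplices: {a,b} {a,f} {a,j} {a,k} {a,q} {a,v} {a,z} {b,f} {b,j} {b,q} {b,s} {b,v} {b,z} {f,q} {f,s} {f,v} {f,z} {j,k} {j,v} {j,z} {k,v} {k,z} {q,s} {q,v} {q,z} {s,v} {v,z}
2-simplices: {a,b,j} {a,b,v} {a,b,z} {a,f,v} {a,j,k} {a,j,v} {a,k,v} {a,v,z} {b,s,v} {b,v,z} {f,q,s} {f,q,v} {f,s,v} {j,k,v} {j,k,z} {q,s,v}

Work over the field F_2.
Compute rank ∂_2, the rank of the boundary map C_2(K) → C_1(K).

rank∂_2=13

n_0=9 n_1=27 n_2=16  [Z2]
∂1: piv[ab,af,aj,ak,aq,av,az,bs] rk=8  ker:bf,bj,bq,bv,bz,fq,fs,fv,fz,jk,jv,jz,kv,kz,qs,qv,qz,sv,vz
∂2: piv[abj,abv,abz,afv,ajk,ajv,akv,avz,bsv,fqs,fqv,fsv,jkz] rk=13  ker:bvz,jkv,qsv
rk∂_2=13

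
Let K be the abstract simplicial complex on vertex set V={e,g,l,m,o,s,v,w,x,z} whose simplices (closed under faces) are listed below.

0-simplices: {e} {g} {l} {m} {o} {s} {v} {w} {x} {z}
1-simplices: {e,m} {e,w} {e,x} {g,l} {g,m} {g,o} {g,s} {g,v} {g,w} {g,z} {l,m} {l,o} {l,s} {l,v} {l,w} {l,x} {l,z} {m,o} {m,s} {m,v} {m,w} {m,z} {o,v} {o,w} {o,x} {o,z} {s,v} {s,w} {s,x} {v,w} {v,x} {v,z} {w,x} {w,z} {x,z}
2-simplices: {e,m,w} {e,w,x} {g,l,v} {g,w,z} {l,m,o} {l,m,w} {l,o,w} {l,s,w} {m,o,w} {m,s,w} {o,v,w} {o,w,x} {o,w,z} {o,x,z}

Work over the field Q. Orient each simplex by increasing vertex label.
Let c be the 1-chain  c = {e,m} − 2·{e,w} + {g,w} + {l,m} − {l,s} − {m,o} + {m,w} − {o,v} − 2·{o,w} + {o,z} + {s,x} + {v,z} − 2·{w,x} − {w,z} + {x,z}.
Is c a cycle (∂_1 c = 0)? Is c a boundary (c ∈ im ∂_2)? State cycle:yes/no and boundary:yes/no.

n_0=10 n_1=35 n_2=14  [Q]
∂1: piv[em,ew,ex,gl,gm,go,gs,gv,gz] rk=9  ker:gw,lm,lo,ls,lv,lw,lx,lz,mo,ms,mv,mw,mz,ov,ow,ox,oz,sv,sw,sx,vw,vx,vz,wx,wz,xz
∂2: piv[emw,ewx,glv,gwz,lmo,lmw,low,lsw,msw,ovw,owx,owz,oxz] rk=13  ker:mow
∂1c = {e} − {g} + 2·{m} + {o} − 2·{s} − 2·{v} + {w} − 2·{x} + 2·{z}

cycle:no boundary:no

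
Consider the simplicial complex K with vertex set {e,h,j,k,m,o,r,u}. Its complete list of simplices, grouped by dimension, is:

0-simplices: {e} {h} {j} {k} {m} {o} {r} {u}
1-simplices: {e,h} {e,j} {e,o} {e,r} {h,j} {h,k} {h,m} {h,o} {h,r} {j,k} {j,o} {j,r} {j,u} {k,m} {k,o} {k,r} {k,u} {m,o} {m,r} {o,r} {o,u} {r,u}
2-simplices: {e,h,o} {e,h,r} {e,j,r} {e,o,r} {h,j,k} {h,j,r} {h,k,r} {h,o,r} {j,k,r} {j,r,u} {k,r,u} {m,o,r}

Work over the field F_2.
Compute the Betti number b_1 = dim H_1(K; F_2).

b_1=5

n_0=8 n_1=22 n_2=12  [Z2]
∂1: piv[eh,ej,eo,er,hk,hm,ju] rk=7  ker:hj,ho,hr,jk,jo,jr,km,ko,kr,ku,mo,mr,or,ou,ru
∂2: piv[eho,ehr,ejr,eor,hjk,hjr,hkr,jru,kru,mor] rk=10  ker:hor,jkr
b_1=(22−7)−10=5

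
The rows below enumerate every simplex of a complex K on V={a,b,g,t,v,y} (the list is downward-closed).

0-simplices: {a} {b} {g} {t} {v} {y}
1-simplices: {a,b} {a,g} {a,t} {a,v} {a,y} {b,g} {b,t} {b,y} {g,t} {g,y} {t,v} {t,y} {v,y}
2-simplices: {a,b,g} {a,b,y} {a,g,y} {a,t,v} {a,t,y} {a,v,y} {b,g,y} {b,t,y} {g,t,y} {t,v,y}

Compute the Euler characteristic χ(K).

n_0=6 n_1=13 n_2=10
χ=+6−13+10=3

χ(K)=3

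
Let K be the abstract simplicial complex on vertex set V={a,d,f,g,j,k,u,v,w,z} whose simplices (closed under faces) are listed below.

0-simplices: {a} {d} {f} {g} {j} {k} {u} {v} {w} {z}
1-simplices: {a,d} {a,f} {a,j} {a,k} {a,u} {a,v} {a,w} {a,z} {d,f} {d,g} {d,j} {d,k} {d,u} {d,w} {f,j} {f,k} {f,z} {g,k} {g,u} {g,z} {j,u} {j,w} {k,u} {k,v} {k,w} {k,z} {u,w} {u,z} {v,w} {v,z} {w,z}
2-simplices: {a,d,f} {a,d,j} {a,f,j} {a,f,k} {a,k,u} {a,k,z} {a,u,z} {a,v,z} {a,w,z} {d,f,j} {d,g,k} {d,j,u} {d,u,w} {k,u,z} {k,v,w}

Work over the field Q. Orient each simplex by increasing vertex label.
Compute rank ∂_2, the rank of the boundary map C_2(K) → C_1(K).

n_0=10 n_1=31 n_2=15  [Q]
∂1: piv[ad,af,aj,ak,au,av,aw,az,dg] rk=9  ker:df,dj,dk,du,dw,fj,fk,fz,gk,gu,gz,ju,jw,ku,kv,kw,kz,uw,uz,vw,vz,wz
∂2: piv[adf,adj,afj,afk,aku,akz,auz,avz,awz,dgk,dju,duw,kvw] rk=13  ker:dfj,kuz
rk∂_2=13

rank∂_2=13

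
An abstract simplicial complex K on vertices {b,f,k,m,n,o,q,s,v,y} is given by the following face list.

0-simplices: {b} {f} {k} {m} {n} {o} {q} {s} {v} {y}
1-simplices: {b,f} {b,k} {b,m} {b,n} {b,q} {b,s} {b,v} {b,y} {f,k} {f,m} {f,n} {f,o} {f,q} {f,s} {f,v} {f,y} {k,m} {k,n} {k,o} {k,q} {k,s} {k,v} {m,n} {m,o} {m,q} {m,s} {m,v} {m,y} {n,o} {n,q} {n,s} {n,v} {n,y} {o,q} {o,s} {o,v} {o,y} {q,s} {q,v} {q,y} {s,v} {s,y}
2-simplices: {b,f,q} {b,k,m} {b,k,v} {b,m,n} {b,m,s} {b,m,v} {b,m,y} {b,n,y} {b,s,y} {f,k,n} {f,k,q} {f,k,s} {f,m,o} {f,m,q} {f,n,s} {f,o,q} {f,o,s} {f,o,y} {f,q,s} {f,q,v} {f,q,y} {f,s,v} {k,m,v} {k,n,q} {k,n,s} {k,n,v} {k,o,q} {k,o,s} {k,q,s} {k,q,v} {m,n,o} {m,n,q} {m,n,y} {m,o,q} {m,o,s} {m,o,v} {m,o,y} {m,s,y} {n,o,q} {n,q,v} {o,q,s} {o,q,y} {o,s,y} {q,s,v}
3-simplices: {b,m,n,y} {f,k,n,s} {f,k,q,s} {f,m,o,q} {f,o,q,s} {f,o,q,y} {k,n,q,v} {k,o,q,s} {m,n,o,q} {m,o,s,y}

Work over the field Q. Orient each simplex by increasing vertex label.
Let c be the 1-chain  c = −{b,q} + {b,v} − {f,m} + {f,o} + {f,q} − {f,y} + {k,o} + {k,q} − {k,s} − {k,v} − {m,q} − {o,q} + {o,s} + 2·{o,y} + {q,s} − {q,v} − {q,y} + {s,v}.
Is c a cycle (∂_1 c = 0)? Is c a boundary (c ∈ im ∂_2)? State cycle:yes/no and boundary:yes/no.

n_0=10 n_1=42 n_2=44 n_3=10  [Q]
∂1: piv[bf,bk,bm,bn,bq,bs,bv,by,fo] rk=9  ker:fk,fm,fn,fq,fs,fv,fy,km,kn,ko,kq,ks,kv,mn,mo,mq,ms,mv,my,no,nq,ns,nv,ny,oq,os,ov,oy,qs,qv,qy,sv,sy
∂2: piv[bfq,bkm,bkv,bmn,bms,bmv,bmy,bny,bsy,fkn,fkq,fks,fmo,fmq,fns,foq,fos,foy,fqs,fqv,fqy,fsv,knq,knv,koq,kqv,mno,mnq,mos,mov,moy] rk=31  ker:kmv,kns,kos,kqs,mny,moq,msy,noq,nqv,oqs,oqy,osy,qsv
∂3: piv[bmny,fkns,fkqs,fmoq,foqs,foqy,knqv,koqs,mnoq,mosy] rk=10
∂1c = 0
c vs im∂2: residual ≠ 0 ⇒ not boundary

cycle:yes boundary:no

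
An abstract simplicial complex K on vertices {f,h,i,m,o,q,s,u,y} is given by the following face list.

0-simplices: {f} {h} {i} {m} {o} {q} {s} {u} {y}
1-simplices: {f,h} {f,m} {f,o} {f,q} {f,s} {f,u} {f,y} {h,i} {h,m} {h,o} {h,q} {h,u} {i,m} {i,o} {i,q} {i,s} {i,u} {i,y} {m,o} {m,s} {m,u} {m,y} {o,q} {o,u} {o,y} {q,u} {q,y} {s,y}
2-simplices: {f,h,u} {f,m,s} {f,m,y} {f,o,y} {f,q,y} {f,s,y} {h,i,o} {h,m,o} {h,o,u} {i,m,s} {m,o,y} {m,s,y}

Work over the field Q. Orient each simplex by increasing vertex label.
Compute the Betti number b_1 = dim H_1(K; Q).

n_0=9 n_1=28 n_2=12  [Q]
∂1: piv[fh,fm,fo,fq,fs,fu,fy,hi] rk=8  ker:hm,ho,hq,hu,im,io,iq,is,iu,iy,mo,ms,mu,my,oq,ou,oy,qu,qy,sy
∂2: piv[fhu,fms,fmy,foy,fqy,fsy,hio,hmo,hou,ims,moy] rk=11  ker:msy
b_1=(28−8)−11=9

b_1=9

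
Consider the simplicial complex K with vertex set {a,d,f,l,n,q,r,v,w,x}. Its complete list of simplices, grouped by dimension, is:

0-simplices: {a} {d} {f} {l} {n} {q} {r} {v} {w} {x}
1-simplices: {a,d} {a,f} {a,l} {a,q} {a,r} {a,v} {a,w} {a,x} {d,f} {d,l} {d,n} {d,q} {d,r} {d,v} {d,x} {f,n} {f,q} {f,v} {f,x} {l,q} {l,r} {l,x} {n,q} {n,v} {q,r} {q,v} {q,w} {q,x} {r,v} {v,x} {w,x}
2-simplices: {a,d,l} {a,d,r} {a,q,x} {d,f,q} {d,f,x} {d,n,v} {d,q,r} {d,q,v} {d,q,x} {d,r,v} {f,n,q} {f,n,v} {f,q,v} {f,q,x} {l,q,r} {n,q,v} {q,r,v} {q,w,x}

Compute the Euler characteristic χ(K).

n_0=10 n_1=31 n_2=18
χ=+10−31+18=-3

χ(K)=-3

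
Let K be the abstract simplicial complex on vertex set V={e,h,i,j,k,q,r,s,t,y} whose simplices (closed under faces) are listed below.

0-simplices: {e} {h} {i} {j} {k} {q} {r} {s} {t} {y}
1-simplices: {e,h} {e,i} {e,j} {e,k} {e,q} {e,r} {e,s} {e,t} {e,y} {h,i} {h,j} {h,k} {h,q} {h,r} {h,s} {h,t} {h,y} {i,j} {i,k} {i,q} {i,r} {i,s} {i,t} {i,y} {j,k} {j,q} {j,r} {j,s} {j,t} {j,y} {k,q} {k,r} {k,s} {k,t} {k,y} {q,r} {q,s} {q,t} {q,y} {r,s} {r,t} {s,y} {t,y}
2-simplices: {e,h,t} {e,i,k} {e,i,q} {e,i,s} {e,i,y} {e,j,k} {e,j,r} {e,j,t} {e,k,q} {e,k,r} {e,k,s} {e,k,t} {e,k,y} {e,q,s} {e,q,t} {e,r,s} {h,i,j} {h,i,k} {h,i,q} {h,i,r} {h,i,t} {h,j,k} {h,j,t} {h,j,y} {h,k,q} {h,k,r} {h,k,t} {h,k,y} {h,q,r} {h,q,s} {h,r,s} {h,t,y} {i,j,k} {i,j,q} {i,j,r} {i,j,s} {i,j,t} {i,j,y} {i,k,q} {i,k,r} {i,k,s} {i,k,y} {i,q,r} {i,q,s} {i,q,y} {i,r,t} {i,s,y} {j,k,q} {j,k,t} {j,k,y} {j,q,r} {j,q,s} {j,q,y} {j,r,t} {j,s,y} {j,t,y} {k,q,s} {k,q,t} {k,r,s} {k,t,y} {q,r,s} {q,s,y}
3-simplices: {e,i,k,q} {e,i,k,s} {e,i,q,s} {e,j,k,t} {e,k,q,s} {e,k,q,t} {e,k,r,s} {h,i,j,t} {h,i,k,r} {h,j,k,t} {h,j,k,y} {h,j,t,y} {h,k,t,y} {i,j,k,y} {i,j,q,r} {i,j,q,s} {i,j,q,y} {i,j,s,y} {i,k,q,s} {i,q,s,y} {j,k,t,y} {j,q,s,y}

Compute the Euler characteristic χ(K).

n_0=10 n_1=43 n_2=62 n_3=22
χ=+10−43+62−22=7

χ(K)=7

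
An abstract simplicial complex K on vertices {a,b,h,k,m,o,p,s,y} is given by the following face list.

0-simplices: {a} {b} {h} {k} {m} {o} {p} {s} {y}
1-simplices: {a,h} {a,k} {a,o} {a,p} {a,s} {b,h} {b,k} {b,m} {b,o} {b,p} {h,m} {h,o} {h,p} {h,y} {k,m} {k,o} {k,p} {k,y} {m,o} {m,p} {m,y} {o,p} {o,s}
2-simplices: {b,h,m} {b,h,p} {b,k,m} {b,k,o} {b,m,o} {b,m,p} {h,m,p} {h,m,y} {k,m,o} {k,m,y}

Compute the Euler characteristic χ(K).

n_0=9 n_1=23 n_2=10
χ=+9−23+10=-4

χ(K)=-4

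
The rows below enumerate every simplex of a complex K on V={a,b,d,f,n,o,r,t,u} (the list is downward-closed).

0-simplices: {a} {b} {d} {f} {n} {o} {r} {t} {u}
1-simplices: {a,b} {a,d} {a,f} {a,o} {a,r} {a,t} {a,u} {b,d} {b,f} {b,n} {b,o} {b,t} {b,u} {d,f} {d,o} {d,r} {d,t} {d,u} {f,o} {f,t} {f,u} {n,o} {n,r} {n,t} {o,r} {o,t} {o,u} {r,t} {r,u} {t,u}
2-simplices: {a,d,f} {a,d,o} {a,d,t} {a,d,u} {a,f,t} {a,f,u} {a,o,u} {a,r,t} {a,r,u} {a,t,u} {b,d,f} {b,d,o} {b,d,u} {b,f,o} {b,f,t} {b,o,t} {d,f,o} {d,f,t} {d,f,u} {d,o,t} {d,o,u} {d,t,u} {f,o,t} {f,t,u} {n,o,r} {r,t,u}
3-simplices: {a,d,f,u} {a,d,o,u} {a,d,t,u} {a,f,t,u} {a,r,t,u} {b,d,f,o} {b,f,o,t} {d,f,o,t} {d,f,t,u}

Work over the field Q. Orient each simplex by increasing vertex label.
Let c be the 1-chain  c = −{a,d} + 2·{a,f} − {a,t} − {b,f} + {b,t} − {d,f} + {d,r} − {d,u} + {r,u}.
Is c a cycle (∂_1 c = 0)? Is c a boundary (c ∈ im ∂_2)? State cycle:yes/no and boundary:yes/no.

n_0=9 n_1=30 n_2=26 n_3=9  [Q]
∂1: piv[ab,ad,af,ao,ar,at,au,bn] rk=8  ker:bd,bf,bo,bt,bu,df,do,dr,dt,du,fo,ft,fu,no,nr,nt,or,ot,ou,rt,ru,tu
∂2: piv[adf,ado,adt,adu,aft,afu,aou,art,aru,atu,bdf,bdo,bdu,bfo,bft,bot,nor] rk=17  ker:dfo,dft,dfu,dot,dou,dtu,fot,ftu,rtu
∂3: piv[adfu,adou,adtu,aftu,artu,bdfo,bfot,dfot,dftu] rk=9
∂1c = 0
c vs im∂2: residual ≠ 0 ⇒ not boundary

cycle:yes boundary:no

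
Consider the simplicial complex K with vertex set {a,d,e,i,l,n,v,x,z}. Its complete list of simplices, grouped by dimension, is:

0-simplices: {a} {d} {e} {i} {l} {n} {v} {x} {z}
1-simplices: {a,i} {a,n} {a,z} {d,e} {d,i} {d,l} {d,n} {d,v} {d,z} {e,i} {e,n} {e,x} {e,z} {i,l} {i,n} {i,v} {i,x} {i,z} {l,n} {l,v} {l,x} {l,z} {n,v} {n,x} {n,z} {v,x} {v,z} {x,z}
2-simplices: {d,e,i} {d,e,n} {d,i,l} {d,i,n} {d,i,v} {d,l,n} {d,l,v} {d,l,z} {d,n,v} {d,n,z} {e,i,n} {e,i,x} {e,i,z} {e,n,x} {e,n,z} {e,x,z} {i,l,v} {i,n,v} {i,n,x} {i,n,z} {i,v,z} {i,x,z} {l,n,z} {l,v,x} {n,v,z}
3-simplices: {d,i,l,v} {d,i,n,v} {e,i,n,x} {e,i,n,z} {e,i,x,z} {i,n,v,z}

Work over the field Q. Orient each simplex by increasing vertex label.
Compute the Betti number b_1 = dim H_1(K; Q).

n_0=9 n_1=28 n_2=25 n_3=6  [Q]
∂1: piv[ai,an,az,de,di,dl,dv,ex] rk=8  ker:dn,dz,ei,en,ez,il,in,iv,ix,iz,ln,lv,lx,lz,nv,nx,nz,vx,vz,xz
∂2: piv[dei,den,dil,din,div,dln,dlv,dlz,dnv,dnz,eix,eiz,enx,enz,exz,ivz,lvx] rk=17  ker:ein,ilv,inv,inx,inz,ixz,lnz,nvz
∂3: piv[dilv,dinv,einx,einz,eixz,invz] rk=6
b_1=(28−8)−17=3

b_1=3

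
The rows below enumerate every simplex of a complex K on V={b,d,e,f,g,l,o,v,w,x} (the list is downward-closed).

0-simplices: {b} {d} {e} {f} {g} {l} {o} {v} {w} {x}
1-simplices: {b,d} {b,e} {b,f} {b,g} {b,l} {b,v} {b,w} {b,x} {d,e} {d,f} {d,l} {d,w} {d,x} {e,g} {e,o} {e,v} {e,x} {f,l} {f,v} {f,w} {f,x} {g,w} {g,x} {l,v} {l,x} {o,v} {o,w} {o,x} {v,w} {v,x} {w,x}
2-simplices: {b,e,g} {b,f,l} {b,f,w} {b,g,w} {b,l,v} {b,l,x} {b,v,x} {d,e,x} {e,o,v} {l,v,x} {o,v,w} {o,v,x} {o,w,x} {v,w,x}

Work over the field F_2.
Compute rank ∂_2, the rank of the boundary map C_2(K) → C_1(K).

rank∂_2=12

n_0=10 n_1=31 n_2=14  [Z2]
∂1: piv[bd,be,bf,bg,bl,bv,bw,bx,eo] rk=9  ker:de,df,dl,dw,dx,eg,ev,ex,fl,fv,fw,fx,gw,gx,lv,lx,ov,ow,ox,vw,vx,wx
∂2: piv[beg,bfl,bfw,bgw,blv,blx,bvx,dex,eov,ovw,ovx,owx] rk=12  ker:lvx,vwx
rk∂_2=12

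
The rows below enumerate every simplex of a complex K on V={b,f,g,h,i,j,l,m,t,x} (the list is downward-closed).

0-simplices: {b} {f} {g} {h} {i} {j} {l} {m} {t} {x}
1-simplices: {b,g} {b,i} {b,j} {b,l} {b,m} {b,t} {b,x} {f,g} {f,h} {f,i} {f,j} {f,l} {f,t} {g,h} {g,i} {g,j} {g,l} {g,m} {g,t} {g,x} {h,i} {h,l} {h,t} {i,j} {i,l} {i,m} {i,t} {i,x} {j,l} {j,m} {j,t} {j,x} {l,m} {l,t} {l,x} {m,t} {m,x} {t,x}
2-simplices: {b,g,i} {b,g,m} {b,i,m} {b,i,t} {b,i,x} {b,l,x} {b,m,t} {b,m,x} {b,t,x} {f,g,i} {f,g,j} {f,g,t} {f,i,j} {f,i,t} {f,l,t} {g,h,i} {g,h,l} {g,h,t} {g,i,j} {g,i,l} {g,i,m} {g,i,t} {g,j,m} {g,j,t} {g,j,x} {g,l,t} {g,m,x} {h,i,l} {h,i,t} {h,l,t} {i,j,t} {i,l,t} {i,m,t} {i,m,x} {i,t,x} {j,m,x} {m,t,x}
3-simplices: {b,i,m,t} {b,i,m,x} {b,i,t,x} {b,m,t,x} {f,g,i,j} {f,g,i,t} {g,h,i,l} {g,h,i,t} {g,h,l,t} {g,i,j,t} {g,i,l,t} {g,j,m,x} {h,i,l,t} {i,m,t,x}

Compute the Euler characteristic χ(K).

χ(K)=-5

n_0=10 n_1=38 n_2=37 n_3=14
χ=+10−38+37−14=-5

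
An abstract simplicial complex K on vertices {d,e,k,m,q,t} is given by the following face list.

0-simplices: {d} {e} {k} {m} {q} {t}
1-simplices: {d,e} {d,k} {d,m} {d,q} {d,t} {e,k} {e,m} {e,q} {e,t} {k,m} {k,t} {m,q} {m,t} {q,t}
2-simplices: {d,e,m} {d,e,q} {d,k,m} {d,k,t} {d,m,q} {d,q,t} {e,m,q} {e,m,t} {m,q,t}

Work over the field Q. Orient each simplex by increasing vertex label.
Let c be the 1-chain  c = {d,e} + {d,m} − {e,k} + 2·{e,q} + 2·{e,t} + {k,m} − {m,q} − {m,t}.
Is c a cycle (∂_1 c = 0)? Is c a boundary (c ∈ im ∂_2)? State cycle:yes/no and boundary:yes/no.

cycle:no boundary:no

n_0=6 n_1=14 n_2=9  [Q]
∂1: piv[de,dk,dm,dq,dt] rk=5  ker:ek,em,eq,et,km,kt,mq,mt,qt
∂2: piv[dem,deq,dkm,dkt,dmq,dqt,emt,mqt] rk=8  ker:emq
∂1c = −2·{d} − 2·{e} − 2·{k} + 4·{m} + {q} + {t}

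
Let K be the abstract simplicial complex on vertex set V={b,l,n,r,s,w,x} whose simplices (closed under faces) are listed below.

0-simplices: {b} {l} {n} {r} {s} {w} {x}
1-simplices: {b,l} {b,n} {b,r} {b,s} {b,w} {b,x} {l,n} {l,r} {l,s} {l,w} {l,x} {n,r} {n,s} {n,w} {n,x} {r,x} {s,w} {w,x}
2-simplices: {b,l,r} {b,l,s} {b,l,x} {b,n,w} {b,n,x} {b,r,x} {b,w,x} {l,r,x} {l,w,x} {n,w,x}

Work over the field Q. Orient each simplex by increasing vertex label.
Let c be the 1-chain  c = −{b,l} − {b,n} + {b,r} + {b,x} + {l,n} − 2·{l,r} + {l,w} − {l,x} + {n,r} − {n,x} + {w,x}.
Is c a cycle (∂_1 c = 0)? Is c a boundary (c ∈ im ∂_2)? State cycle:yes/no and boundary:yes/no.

n_0=7 n_1=18 n_2=10  [Q]
∂1: piv[bl,bn,br,bs,bw,bx] rk=6  ker:ln,lr,ls,lw,lx,nr,ns,nw,nx,rx,sw,wx
∂2: piv[blr,bls,blx,bnw,bnx,brx,bwx,lwx] rk=8  ker:lrx,nwx
∂1c = 0
c vs im∂2: residual ≠ 0 ⇒ not boundary

cycle:yes boundary:no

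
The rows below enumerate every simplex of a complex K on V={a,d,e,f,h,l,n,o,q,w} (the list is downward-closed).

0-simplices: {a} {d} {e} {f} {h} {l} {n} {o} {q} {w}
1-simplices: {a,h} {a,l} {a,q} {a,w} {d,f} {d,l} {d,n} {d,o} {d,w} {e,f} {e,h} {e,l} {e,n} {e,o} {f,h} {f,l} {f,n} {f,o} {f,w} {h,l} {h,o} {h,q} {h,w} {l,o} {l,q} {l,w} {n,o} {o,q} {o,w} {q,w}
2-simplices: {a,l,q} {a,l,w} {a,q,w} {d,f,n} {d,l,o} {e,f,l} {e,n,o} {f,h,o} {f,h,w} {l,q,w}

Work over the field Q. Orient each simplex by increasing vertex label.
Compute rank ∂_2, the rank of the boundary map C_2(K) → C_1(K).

rank∂_2=9

n_0=10 n_1=30 n_2=10  [Q]
∂1: piv[ah,al,aq,aw,df,dl,dn,do,ef] rk=9  ker:dw,eh,el,en,eo,fh,fl,fn,fo,fw,hl,ho,hq,hw,lo,lq,lw,no,oq,ow,qw
∂2: piv[alq,alw,aqw,dfn,dlo,efl,eno,fho,fhw] rk=9  ker:lqw
rk∂_2=9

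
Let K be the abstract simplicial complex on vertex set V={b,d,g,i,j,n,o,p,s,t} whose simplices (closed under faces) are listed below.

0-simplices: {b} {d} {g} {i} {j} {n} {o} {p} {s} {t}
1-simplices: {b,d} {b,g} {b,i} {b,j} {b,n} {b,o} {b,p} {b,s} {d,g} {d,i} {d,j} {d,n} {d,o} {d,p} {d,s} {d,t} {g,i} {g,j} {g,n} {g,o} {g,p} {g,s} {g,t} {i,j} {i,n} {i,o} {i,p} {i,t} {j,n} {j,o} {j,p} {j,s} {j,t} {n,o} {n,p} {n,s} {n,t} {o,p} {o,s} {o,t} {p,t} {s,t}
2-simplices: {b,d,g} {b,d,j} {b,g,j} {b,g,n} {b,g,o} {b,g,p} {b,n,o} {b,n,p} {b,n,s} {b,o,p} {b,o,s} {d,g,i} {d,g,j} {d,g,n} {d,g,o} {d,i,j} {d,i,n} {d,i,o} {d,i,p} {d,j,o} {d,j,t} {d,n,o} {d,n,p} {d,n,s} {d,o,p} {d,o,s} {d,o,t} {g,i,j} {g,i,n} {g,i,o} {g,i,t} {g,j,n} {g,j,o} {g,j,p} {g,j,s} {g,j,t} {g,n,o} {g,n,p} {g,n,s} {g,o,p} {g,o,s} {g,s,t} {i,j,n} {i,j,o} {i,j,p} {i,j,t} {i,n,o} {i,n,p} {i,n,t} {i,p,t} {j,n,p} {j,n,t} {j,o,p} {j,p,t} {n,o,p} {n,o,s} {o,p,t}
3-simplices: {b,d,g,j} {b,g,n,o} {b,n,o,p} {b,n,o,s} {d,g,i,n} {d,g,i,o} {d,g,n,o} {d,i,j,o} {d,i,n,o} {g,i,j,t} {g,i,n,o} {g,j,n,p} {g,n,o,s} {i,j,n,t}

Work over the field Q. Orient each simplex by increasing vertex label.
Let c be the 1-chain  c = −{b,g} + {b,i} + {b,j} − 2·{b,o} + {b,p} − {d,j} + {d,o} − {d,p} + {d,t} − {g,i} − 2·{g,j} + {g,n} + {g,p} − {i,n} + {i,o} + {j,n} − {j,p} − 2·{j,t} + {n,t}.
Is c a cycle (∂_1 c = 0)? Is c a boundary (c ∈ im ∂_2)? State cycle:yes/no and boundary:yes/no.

cycle:yes boundary:no

n_0=10 n_1=42 n_2=57 n_3=14  [Q]
∂1: piv[bd,bg,bi,bj,bn,bo,bp,bs,dt] rk=9  ker:dg,di,dj,dn,do,dp,ds,gi,gj,gn,go,gp,gs,gt,ij,in,io,ip,it,jn,jo,jp,js,jt,no,np,ns,nt,op,os,ot,pt,st
∂2: piv[bdg,bdj,bgj,bgn,bgo,bgp,bno,bnp,bns,bop,bos,dgi,dgn,dgo,dij,din,dio,dip,djo,djt,dnp,dns,dot,git,gjn,gjp,gjs,gjt,gns,gst,int,ipt] rk=32  ker:dgj,dno,dop,dos,gij,gin,gio,gjo,gno,gnp,gop,gos,ijn,ijo,ijp,ijt,ino,inp,jnp,jnt,jop,jpt,nop,nos,opt
∂3: piv[bdgj,bgno,bnop,bnos,dgin,dgio,dgno,dijo,dino,gijt,gjnp,gnos,ijnt] rk=13  ker:gino
∂1c = 0
c vs im∂2: residual ≠ 0 ⇒ not boundary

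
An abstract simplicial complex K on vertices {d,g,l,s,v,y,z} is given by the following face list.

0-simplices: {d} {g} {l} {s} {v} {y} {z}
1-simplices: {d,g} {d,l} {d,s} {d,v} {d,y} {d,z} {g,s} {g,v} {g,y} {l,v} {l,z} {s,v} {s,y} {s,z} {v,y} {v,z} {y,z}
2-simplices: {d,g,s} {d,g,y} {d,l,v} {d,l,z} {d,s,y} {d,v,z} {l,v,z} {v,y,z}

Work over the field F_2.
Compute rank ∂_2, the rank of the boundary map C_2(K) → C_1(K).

n_0=7 n_1=17 n_2=8  [Z2]
∂1: piv[dg,dl,ds,dv,dy,dz] rk=6  ker:gs,gv,gy,lv,lz,sv,sy,sz,vy,vz,yz
∂2: piv[dgs,dgy,dlv,dlz,dsy,dvz,vyz] rk=7  ker:lvz
rk∂_2=7

rank∂_2=7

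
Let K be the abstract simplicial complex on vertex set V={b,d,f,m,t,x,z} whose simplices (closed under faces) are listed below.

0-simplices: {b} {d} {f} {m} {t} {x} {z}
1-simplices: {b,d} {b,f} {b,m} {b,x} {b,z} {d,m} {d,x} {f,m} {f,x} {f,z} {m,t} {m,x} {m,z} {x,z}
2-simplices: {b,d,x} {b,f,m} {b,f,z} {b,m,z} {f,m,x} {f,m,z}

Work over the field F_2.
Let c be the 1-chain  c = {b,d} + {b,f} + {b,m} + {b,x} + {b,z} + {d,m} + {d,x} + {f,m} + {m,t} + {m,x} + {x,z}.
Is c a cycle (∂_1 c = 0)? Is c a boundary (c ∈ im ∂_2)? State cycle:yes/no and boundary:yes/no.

n_0=7 n_1=14 n_2=6  [Z2]
∂1: piv[bd,bf,bm,bx,bz,mt] rk=6  ker:dm,dx,fm,fx,fz,mx,mz,xz
∂2: piv[bdx,bfm,bfz,bmz,fmx] rk=5  ker:fmz
∂1c = {b} + {d} + {m} + {t}

cycle:no boundary:no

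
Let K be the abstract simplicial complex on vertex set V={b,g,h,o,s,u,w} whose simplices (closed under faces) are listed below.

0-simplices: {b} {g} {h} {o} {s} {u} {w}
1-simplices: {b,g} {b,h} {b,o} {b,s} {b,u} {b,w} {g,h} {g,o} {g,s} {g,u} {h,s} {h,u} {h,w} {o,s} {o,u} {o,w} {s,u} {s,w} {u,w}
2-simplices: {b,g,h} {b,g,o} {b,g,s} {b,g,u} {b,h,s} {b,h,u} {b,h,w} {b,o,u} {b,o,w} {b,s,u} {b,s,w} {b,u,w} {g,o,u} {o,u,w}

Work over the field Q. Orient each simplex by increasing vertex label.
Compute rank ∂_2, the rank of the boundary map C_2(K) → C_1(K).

rank∂_2=12

n_0=7 n_1=19 n_2=14  [Q]
∂1: piv[bg,bh,bo,bs,bu,bw] rk=6  ker:gh,go,gs,gu,hs,hu,hw,os,ou,ow,su,sw,uw
∂2: piv[bgh,bgo,bgs,bgu,bhs,bhu,bhw,bou,bow,bsu,bsw,buw] rk=12  ker:gou,ouw
rk∂_2=12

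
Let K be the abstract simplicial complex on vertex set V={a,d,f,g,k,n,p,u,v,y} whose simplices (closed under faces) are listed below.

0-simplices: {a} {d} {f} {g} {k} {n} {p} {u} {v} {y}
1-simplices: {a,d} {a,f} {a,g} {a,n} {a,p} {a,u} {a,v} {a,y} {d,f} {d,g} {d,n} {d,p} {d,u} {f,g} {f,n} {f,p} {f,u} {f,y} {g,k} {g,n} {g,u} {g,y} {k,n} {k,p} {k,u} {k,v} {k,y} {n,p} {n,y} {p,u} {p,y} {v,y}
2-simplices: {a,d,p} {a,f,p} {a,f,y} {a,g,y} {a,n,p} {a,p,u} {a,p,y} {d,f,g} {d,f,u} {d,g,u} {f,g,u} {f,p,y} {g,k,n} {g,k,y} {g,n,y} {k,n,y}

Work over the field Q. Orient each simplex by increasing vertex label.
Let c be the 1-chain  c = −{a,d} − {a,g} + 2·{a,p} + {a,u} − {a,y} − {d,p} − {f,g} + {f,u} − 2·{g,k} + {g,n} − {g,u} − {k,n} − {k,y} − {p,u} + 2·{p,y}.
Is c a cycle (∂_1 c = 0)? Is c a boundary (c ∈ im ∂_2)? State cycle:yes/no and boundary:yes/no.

n_0=10 n_1=32 n_2=16  [Q]
∂1: piv[ad,af,ag,an,ap,au,av,ay,gk] rk=9  ker:df,dg,dn,dp,du,fg,fn,fp,fu,fy,gn,gu,gy,kn,kp,ku,kv,ky,np,ny,pu,py,vy
∂2: piv[adp,afp,afy,agy,anp,apu,apy,dfg,dfu,dgu,gkn,gky,gny] rk=13  ker:fgu,fpy,kny
∂1c = 0
c vs im∂2: reduces to 0 ⇒ boundary

cycle:yes boundary:yes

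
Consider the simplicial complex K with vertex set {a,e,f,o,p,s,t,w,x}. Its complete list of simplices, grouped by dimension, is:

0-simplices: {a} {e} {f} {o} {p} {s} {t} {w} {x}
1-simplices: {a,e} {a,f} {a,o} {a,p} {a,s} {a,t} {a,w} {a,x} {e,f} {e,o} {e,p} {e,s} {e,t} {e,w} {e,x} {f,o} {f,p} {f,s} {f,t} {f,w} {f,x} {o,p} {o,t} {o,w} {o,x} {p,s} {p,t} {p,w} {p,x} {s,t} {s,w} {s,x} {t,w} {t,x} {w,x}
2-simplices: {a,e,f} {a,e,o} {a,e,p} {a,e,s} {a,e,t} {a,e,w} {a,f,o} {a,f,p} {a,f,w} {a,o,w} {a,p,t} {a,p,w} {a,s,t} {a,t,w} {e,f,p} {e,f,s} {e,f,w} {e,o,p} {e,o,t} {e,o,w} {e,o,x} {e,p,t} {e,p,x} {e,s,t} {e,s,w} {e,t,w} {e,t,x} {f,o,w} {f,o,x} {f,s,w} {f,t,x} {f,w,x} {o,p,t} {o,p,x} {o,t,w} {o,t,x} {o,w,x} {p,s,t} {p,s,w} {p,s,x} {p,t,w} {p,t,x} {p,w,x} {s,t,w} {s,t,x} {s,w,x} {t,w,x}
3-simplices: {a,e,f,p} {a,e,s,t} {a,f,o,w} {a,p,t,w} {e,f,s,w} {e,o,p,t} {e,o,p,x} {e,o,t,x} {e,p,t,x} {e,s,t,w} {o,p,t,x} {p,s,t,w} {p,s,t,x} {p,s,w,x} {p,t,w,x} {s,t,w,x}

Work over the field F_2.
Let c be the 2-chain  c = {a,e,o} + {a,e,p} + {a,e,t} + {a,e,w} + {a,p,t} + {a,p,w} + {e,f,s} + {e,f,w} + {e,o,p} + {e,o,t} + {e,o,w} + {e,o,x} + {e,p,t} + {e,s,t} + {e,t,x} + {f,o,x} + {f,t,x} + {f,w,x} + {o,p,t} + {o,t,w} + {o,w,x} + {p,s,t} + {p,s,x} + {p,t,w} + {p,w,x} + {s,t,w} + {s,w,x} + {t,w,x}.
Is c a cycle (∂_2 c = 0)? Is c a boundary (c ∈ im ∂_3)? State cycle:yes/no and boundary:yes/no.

cycle:no boundary:no

n_0=9 n_1=35 n_2=47 n_3=16  [Z2]
∂1: piv[ae,af,ao,ap,as,at,aw,ax] rk=8  ker:ef,eo,ep,es,et,ew,ex,fo,fp,fs,ft,fw,fx,op,ot,ow,ox,ps,pt,pw,px,st,sw,sx,tw,tx,wx
∂2: piv[aef,aeo,aep,aes,aet,aew,afo,afp,afw,aow,apt,apw,ast,atw,efs,eop,eot,eox,epx,esw,etx,fox,ftx,fwx,pst,psx] rk=26  ker:efp,efw,eow,ept,est,etw,fow,fsw,opt,opx,otw,otx,owx,psw,ptw,ptx,pwx,stw,stx,swx,twx
∂3: piv[aefp,aest,afow,aptw,efsw,eopt,eopx,eotx,eptx,estw,pstw,pstx,pswx,ptwx] rk=14  ker:optx,stwx
∂2c = {a,o} + {a,p} + {e,o} + {e,p} + {e,t} + {e,w} + {f,o} + {f,s} + {f,t} + {f,x} + {o,t} + {o,w} + {o,x} + {p,t} + {p,w} + {s,t} + {t,x} + {w,x}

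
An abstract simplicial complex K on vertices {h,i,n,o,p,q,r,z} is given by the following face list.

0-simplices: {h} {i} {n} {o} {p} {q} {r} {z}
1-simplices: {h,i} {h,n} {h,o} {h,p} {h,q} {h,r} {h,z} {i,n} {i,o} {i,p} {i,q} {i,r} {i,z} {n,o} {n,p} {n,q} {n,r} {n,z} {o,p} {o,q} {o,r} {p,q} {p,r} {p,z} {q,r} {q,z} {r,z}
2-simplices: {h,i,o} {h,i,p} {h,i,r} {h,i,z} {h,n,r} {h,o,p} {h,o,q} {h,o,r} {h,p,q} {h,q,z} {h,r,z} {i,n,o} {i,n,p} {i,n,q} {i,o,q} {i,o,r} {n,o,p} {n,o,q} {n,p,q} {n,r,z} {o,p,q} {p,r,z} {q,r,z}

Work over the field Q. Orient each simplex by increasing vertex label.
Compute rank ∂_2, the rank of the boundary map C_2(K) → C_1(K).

n_0=8 n_1=27 n_2=23  [Q]
∂1: piv[hi,hn,ho,hp,hq,hr,hz] rk=7  ker:in,io,ip,iq,ir,iz,no,np,nq,nr,nz,op,oq,or,pq,pr,pz,qr,qz,rz
∂2: piv[hio,hip,hir,hiz,hnr,hop,hoq,hor,hpq,hqz,hrz,ino,inp,inq,ioq,nrz,prz,qrz] rk=18  ker:ior,nop,noq,npq,opq
rk∂_2=18

rank∂_2=18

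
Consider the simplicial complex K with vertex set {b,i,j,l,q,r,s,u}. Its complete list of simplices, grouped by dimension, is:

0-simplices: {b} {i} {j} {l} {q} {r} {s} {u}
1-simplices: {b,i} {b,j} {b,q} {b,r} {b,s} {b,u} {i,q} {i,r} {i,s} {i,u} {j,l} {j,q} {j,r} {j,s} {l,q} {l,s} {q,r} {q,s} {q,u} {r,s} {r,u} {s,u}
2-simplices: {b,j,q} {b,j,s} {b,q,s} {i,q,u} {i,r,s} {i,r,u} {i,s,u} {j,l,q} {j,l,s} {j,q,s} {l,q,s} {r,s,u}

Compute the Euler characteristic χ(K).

χ(K)=-2

n_0=8 n_1=22 n_2=12
χ=+8−22+12=-2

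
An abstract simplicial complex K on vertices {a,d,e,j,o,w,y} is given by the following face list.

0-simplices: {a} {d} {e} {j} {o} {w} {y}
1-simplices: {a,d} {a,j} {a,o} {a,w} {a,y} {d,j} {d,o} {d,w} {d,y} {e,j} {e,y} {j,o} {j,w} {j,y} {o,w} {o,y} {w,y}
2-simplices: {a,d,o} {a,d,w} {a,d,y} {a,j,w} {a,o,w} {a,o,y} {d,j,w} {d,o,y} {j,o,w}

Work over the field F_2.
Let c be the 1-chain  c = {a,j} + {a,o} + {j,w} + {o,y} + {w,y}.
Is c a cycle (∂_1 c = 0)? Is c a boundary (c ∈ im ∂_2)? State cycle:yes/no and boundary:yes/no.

cycle:yes boundary:no

n_0=7 n_1=17 n_2=9  [Z2]
∂1: piv[ad,aj,ao,aw,ay,ej] rk=6  ker:dj,do,dw,dy,ey,jo,jw,jy,ow,oy,wy
∂2: piv[ado,adw,ady,ajw,aow,aoy,djw,jow] rk=8  ker:doy
∂1c = 0
c vs im∂2: residual ≠ 0 ⇒ not boundary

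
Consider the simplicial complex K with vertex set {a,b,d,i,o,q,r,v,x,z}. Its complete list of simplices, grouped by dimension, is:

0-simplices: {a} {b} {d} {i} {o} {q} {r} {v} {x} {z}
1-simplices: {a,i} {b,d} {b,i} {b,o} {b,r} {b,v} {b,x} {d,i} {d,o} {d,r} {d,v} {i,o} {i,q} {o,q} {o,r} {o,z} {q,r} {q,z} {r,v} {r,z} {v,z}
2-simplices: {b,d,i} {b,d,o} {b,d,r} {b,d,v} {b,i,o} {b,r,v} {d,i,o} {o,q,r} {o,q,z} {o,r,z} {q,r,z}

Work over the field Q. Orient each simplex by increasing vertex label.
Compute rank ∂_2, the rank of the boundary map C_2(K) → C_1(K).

n_0=10 n_1=21 n_2=11  [Q]
∂1: piv[ai,bd,bi,bo,br,bv,bx,iq,oz] rk=9  ker:di,do,dr,dv,io,oq,or,qr,qz,rv,rz,vz
∂2: piv[bdi,bdo,bdr,bdv,bio,brv,oqr,oqz,orz] rk=9  ker:dio,qrz
rk∂_2=9

rank∂_2=9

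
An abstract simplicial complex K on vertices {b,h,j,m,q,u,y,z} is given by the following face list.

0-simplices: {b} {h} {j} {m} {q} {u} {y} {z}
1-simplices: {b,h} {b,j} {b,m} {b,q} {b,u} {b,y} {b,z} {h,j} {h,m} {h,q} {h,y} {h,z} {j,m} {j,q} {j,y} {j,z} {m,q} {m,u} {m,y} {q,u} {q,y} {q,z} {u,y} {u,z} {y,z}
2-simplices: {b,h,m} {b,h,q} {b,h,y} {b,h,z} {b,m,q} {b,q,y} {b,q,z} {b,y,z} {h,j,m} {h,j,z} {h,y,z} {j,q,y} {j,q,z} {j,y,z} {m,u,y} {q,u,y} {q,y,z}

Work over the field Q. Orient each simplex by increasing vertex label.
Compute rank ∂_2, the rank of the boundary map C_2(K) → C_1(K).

rank∂_2=14

n_0=8 n_1=25 n_2=17  [Q]
∂1: piv[bh,bj,bm,bq,bu,by,bz] rk=7  ker:hj,hm,hq,hy,hz,jm,jq,jy,jz,mq,mu,my,qu,qy,qz,uy,uz,yz
∂2: piv[bhm,bhq,bhy,bhz,bmq,bqy,bqz,byz,hjm,hjz,jqy,jqz,muy,quy] rk=14  ker:hyz,jyz,qyz
rk∂_2=14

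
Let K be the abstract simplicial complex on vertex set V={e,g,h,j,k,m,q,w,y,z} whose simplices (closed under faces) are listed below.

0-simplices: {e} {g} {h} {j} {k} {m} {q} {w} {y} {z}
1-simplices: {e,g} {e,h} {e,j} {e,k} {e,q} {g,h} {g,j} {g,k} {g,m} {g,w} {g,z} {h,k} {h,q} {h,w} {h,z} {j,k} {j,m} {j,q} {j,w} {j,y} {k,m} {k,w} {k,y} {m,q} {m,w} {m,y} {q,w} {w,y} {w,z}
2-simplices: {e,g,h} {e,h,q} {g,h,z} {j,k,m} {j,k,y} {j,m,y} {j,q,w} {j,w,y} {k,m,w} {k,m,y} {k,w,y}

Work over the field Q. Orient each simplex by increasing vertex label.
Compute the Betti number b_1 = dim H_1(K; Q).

b_1=10

n_0=10 n_1=29 n_2=11  [Q]
∂1: piv[eg,eh,ej,ek,eq,gm,gw,gz,jy] rk=9  ker:gh,gj,gk,hk,hq,hw,hz,jk,jm,jq,jw,km,kw,ky,mq,mw,my,qw,wy,wz
∂2: piv[egh,ehq,ghz,jkm,jky,jmy,jqw,jwy,kmw,kwy] rk=10  ker:kmy
b_1=(29−9)−10=10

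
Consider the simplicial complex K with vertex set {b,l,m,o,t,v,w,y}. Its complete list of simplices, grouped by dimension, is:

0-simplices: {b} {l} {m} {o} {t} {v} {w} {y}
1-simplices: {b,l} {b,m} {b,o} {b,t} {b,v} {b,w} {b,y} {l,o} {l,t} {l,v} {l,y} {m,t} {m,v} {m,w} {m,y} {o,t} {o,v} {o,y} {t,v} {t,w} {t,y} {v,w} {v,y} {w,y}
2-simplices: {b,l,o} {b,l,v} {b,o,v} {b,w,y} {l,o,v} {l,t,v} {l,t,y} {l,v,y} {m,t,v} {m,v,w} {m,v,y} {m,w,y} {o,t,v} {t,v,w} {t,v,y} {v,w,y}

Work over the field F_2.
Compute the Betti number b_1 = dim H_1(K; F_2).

n_0=8 n_1=24 n_2=16  [Z2]
∂1: piv[bl,bm,bo,bt,bv,bw,by] rk=7  ker:lo,lt,lv,ly,mt,mv,mw,my,ot,ov,oy,tv,tw,ty,vw,vy,wy
∂2: piv[blo,blv,bov,bwy,ltv,lty,lvy,mtv,mvw,mvy,mwy,otv,tvw] rk=13  ker:lov,tvy,vwy
b_1=(24−7)−13=4

b_1=4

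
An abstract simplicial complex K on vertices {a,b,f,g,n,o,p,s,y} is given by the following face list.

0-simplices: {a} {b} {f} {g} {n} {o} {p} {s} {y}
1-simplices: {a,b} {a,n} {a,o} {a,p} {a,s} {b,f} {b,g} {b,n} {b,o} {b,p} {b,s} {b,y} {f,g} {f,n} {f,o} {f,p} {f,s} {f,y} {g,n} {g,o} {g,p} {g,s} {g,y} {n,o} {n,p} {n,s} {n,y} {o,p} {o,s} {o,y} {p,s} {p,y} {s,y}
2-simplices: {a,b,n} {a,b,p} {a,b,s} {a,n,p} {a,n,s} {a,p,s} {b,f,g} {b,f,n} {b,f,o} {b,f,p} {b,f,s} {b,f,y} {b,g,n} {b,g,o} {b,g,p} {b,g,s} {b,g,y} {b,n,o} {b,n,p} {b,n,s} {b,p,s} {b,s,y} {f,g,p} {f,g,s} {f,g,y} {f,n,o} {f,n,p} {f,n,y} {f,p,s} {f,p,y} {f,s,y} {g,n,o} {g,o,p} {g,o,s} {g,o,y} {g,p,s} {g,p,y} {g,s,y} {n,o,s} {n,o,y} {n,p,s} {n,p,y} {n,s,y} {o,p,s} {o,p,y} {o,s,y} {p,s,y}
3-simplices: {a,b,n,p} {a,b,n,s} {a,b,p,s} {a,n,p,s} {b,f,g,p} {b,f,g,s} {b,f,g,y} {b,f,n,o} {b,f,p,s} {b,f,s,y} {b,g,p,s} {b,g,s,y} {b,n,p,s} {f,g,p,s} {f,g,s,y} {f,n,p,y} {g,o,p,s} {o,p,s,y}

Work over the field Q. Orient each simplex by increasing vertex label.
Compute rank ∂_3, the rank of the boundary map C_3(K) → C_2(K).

n_0=9 n_1=33 n_2=47 n_3=18  [Q]
∂1: piv[ab,an,ao,ap,as,bf,bg,by] rk=8  ker:bn,bo,bp,bs,fg,fn,fo,fp,fs,fy,gn,go,gp,gs,gy,no,np,ns,ny,op,os,oy,ps,py,sy
∂2: piv[abn,abp,abs,anp,ans,aps,bfg,bfn,bfo,bfp,bfs,bfy,bgn,bgo,bgp,bgs,bgy,bno,bsy,fny,fpy,gop,gos,goy] rk=24  ker:bnp,bns,bps,fgp,fgs,fgy,fno,fnp,fps,fsy,gno,gps,gpy,gsy,nos,noy,nps,npy,nsy,ops,opy,osy,psy
∂3: piv[abnp,abns,abps,anps,bfgp,bfgs,bfgy,bfno,bfps,bfsy,bgps,bgsy,fnpy,gops,opsy] rk=15  ker:bnps,fgps,fgsy
rk∂_3=15

rank∂_3=15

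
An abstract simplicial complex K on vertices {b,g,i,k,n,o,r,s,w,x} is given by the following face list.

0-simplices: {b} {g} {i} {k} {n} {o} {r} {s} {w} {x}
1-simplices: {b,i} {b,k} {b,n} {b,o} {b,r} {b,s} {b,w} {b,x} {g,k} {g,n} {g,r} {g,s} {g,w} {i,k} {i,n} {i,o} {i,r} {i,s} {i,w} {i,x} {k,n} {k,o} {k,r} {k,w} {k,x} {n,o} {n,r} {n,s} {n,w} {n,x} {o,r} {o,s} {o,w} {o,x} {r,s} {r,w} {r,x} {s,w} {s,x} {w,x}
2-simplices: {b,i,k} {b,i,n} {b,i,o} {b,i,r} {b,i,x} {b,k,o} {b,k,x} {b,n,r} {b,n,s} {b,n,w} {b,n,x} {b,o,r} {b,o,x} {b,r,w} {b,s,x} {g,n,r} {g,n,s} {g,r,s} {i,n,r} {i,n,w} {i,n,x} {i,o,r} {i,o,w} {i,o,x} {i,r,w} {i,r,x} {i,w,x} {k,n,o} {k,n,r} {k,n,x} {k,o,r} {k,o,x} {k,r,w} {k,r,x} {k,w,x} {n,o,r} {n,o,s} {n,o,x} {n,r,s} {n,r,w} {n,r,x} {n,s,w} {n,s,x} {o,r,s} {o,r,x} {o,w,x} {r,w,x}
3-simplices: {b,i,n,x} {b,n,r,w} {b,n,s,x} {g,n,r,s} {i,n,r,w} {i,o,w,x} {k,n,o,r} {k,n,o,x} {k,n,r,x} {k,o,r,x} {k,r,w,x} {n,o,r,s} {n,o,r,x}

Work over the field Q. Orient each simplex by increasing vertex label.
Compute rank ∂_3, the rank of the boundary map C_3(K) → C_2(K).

n_0=10 n_1=40 n_2=47 n_3=13  [Q]
∂1: piv[bi,bk,bn,bo,br,bs,bw,bx,gk] rk=9  ker:gn,gr,gs,gw,ik,in,io,ir,is,iw,ix,kn,ko,kr,kw,kx,no,nr,ns,nw,nx,or,os,ow,ox,rs,rw,rx,sw,sx,wx
∂2: piv[bik,bin,bio,bir,bix,bko,bkx,bnr,bns,bnw,bnx,bor,box,brw,bsx,gnr,gns,grs,inw,iow,irx,iwx,kno,knr,knx,krw,nos,nsw] rk=28  ker:inr,inx,ior,iox,irw,kor,kox,krx,kwx,nor,nox,nrs,nrw,nrx,nsx,ors,orx,owx,rwx
∂3: piv[binx,bnrw,bnsx,gnrs,inrw,iowx,knor,knox,knrx,korx,krwx,nors] rk=12  ker:norx
rk∂_3=12

rank∂_3=12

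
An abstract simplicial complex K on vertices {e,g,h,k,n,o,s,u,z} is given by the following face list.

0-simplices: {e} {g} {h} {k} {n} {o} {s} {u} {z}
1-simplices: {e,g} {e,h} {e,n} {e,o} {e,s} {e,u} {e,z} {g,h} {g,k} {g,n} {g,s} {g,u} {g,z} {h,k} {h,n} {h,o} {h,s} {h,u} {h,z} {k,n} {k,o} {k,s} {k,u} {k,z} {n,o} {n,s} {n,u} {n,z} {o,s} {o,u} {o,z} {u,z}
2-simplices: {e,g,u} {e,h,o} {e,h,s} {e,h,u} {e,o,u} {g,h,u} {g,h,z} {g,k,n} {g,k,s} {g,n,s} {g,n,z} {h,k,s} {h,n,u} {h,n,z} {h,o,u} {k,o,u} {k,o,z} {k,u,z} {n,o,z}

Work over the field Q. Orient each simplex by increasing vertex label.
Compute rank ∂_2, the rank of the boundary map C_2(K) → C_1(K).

n_0=9 n_1=32 n_2=19  [Q]
∂1: piv[eg,eh,en,eo,es,eu,ez,gk] rk=8  ker:gh,gn,gs,gu,gz,hk,hn,ho,hs,hu,hz,kn,ko,ks,ku,kz,no,ns,nu,nz,os,ou,oz,uz
∂2: piv[egu,eho,ehs,ehu,eou,ghu,ghz,gkn,gks,gns,gnz,hks,hnu,hnz,kou,koz,kuz,noz] rk=18  ker:hou
rk∂_2=18

rank∂_2=18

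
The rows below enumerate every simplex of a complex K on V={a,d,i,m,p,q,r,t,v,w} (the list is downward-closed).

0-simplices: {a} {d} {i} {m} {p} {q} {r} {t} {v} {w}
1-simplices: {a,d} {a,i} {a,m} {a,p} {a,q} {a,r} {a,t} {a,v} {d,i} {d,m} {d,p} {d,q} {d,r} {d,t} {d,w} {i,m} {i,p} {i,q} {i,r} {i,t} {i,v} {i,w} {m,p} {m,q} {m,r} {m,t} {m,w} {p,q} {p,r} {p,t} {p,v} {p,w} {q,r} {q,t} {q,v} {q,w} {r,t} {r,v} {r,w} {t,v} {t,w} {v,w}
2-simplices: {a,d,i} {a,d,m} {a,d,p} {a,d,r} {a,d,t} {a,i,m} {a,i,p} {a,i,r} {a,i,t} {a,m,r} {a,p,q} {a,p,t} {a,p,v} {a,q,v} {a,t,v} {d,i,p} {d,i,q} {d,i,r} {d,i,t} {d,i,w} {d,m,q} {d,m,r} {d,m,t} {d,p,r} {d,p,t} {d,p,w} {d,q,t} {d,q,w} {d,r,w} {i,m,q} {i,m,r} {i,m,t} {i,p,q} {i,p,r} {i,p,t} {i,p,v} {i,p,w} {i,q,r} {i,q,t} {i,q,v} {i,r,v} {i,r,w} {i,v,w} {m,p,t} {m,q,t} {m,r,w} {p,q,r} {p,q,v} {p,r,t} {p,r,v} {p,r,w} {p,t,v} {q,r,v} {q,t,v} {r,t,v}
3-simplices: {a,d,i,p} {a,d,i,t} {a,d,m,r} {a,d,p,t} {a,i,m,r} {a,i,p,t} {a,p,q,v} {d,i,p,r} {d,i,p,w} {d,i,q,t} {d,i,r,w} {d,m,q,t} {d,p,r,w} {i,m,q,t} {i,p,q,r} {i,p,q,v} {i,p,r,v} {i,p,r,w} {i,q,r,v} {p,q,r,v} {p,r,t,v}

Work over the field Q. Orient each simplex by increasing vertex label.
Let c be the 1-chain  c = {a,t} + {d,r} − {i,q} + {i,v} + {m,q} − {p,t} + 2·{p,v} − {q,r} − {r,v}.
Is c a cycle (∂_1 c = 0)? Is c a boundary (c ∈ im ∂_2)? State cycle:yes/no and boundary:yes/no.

n_0=10 n_1=42 n_2=55 n_3=21  [Q]
∂1: piv[ad,ai,am,ap,aq,ar,at,av,dw] rk=9  ker:di,dm,dp,dq,dr,dt,im,ip,iq,ir,it,iv,iw,mp,mq,mr,mt,mw,pq,pr,pt,pv,pw,qr,qt,qv,qw,rt,rv,rw,tv,tw,vw
∂2: piv[adi,adm,adp,adr,adt,aim,aip,air,ait,amr,apq,apt,apv,aqv,atv,diq,diw,dmq,dmt,dpr,dpw,dqt,dqw,drw,ipq,ipv,iqr,irv,ivw,mpt,mrw,prt] rk=32  ker:dip,dir,dit,dmr,dpt,imq,imr,imt,ipr,ipt,ipw,iqt,iqv,irw,mqt,pqr,pqv,prv,prw,ptv,qrv,qtv,rtv
∂3: piv[adip,adit,admr,adpt,aimr,aipt,apqv,dipr,dipw,diqt,dirw,dmqt,dprw,imqt,ipqr,ipqv,iprv,iqrv,prtv] rk=19  ker:iprw,pqrv
∂1c = −{a} − {d} − {m} − {p} + {q} + {r} + 2·{v}

cycle:no boundary:no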